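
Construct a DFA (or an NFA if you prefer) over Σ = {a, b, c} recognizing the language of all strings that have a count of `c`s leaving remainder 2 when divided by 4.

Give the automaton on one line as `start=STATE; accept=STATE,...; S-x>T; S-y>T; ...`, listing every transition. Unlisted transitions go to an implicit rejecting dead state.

start=s0; accept=s2; s0-a>s0; s0-b>s0; s0-c>s1; s1-a>s1; s1-b>s1; s1-c>s2; s2-a>s2; s2-b>s2; s2-c>s3; s3-a>s3; s3-b>s3; s3-c>s0

Keep the running count of `c`s modulo 4: each `c` advances along the cycle s0 → s1 → s2 → s3 → s0 while other symbols loop. Accept at s2.
        a   b   c  
>  s0   s0  s0  s1 
   s1   s1  s1  s2 
 * s2   s2  s2  s3 
   s3   s3  s3  s0 
(> = start, * = accepting)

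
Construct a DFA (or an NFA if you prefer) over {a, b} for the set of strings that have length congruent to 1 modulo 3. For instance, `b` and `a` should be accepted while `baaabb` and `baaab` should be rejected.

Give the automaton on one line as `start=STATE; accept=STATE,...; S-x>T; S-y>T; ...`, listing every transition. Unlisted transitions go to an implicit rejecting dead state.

Count input length modulo 3: every symbol advances one step around the cycle S0 → S1 → S2 → S0. Accept at S1.
A 3-state machine:
        a   b  
>  S0   S1  S1 
 * S1   S2  S2 
   S2   S0  S0 
(> = start, * = accepting)

start=S0; accept=S1; S0-a>S1; S0-b>S1; S1-a>S2; S1-b>S2; S2-a>S0; S2-b>S0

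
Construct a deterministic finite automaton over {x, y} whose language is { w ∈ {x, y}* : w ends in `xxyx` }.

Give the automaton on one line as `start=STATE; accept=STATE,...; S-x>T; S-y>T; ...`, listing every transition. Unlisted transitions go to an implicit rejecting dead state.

start=q0; accept=q4; q0-x>q1; q0-y>q0; q1-x>q2; q1-y>q0; q2-x>q2; q2-y>q3; q3-x>q4; q3-y>q0; q4-x>q2; q4-y>q0

Remember how much of `xxyx` the current input suffix matches. State q0 means no match yet; q1 means the last symbol is `x`; q2 means the last 2 symbols are `xx`; q3 means the last 3 symbols are `xxy`; q4 means the last 4 symbols are `xxyx`. Only q4 accepts. On a mismatch, fall back to the longest proper suffix that is still a prefix of `xxyx`.
A 5-state machine:
        x   y  
>  q0   q1  q0 
   q1   q2  q0 
   q2   q2  q3 
   q3   q4  q0 
 * q4   q2  q0 
(> = start, * = accepting)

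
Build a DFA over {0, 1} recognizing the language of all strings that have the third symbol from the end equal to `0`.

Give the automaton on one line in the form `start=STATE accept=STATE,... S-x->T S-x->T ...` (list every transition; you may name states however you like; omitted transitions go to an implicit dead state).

A DFA must remember the last 3 symbols (since which symbol is third-to-last isn't known until the input ends). Use one state per possible window of the last ≤3 symbols; accept from those whose window starts with `0`.
A 15-state machine:
          0    1  
>  S0     S1   S2 
   S1     S3   S4 
   S2     S5   S6 
   S3     S7   S8 
   S4     S9  S10 
   S5    S11  S12 
   S6    S13  S14 
 * S7     S7   S8 
 * S8     S9  S10 
 * S9    S11  S12 
 * S10   S13  S14 
   S11    S7   S8 
   S12    S9  S10 
   S13   S11  S12 
   S14   S13  S14 
(> = start, * = accepting)

start=S0 accept=S7,S8,S9,S10 S0-0->S1 S0-1->S2 S1-0->S3 S1-1->S4 S2-0->S5 S2-1->S6 S3-0->S7 S3-1->S8 S4-0->S9 S4-1->S10 S5-0->S11 S5-1->S12 S6-0->S13 S6-1->S14 S7-0->S7 S7-1->S8 S8-0->S9 S8-1->S10 S9-0->S11 S9-1->S12 S10-0->S13 S10-1->S14 S11-0->S7 S11-1->S8 S12-0->S9 S12-1->S10 S13-0->S11 S13-1->S12 S14-0->S13 S14-1->S14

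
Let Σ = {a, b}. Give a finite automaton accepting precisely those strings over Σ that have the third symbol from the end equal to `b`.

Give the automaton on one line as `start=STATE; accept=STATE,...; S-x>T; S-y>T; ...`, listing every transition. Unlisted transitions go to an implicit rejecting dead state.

Because acceptance depends on a position counted from the end, the machine has to buffer the most recent 3 symbols. Make each state the string of the last up-to-3 symbols read; on input `x` shift the window left and append `x`. Accept when the buffered window has length 3 and begins with `b`.
          a    b  
>  s0     s1   s2 
   s1     s3   s4 
   s2     s5   s6 
   s3     s7   s8 
   s4     s9  s10 
   s5    s11  s12 
   s6    s13  s14 
   s7     s7   s8 
   s8     s9  s10 
   s9    s11  s12 
   s10   s13  s14 
 * s11    s7   s8 
 * s12    s9  s10 
 * s13   s11  s12 
 * s14   s13  s14 
(> = start, * = accepting)

start=s0; accept=s11,s12,s13,s14; s0-a>s1; s0-b>s2; s1-a>s3; s1-b>s4; s2-a>s5; s2-b>s6; s3-a>s7; s3-b>s8; s4-a>s9; s4-b>s10; s5-a>s11; s5-b>s12; s6-a>s13; s6-b>s14; s7-a>s7; s7-b>s8; s8-a>s9; s8-b>s10; s9-a>s11; s9-b>s12; s10-a>s13; s10-b>s14; s11-a>s7; s11-b>s8; s12-a>s9; s12-b>s10; s13-a>s11; s13-b>s12; s14-a>s13; s14-b>s14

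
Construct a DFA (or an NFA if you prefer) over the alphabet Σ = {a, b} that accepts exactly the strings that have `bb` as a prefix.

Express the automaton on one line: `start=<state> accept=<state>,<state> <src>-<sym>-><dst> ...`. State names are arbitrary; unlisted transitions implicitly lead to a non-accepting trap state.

start=q0 accept=q2 q0-a->q3 q0-b->q1 q1-a->q3 q1-b->q2 q2-a->q2 q2-b->q2 q3-a->q3 q3-b->q3

Walk along `bb` while the input agrees: from q0 take `b` to q1, and so on. Any deviation drops to the rejecting sink q3. Once q2 is reached the prefix is confirmed and every continuation is accepted.
With 4 states:
        a   b  
>  q0   q3  q1 
   q1   q3  q2 
 * q2   q2  q2 
   q3   q3  q3 
(> = start, * = accepting)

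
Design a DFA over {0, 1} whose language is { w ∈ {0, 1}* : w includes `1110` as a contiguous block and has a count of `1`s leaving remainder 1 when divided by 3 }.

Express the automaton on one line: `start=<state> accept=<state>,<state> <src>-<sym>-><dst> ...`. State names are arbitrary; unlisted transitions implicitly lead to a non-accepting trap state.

start=s0 accept=s12 s0-0->s0 s0-1->s1 s1-0->s2 s1-1->s3 s2-0->s2 s2-1->s4 s3-0->s5 s3-1->s6 s4-0->s5 s4-1->s7 s5-0->s5 s5-1->s8 s6-0->s9 s6-1->s10 s7-0->s0 s7-1->s10 s8-0->s0 s8-1->s11 s9-0->s9 s9-1->s12 s10-0->s12 s10-1->s13 s11-0->s2 s11-1->s13 s12-0->s12 s12-1->s14 s13-0->s14 s13-1->s6 s14-0->s14 s14-1->s9

Handle the two conditions separately and then intersect. One (5 states) tracks whether and how much of `1110` has been seen; the other (3 states) tracks the count of `1`s modulo 3. Each combined state is a pair, one component from each; accept when both components accept.
A 15-state machine:
          0    1  
>  s0     s0   s1 
   s1     s2   s3 
   s2     s2   s4 
   s3     s5   s6 
   s4     s5   s7 
   s5     s5   s8 
   s6     s9  s10 
   s7     s0  s10 
   s8     s0  s11 
   s9     s9  s12 
   s10   s12  s13 
   s11    s2  s13 
 * s12   s12  s14 
   s13   s14   s6 
   s14   s14   s9 
(> = start, * = accepting)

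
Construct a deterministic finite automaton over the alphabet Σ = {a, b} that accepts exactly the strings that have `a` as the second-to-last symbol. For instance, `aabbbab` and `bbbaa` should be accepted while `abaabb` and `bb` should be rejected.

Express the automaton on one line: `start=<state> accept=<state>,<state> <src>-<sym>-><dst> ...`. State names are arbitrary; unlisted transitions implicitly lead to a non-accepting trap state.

start=s0 accept=s3,s4 s0-a->s1 s0-b->s2 s1-a->s3 s1-b->s4 s2-a->s5 s2-b->s6 s3-a->s3 s3-b->s4 s4-a->s5 s4-b->s6 s5-a->s3 s5-b->s4 s6-a->s5 s6-b->s6

Because acceptance depends on a position counted from the end, the machine has to buffer the most recent 2 symbols. Make each state the string of the last up-to-2 symbols read; on input `x` shift the window left and append `x`. Accept when the buffered window has length 2 and begins with `a`.
7 states suffice.
        a   b  
>  s0   s1  s2 
   s1   s3  s4 
   s2   s5  s6 
 * s3   s3  s4 
 * s4   s5  s6 
   s5   s3  s4 
   s6   s5  s6 
(> = start, * = accepting)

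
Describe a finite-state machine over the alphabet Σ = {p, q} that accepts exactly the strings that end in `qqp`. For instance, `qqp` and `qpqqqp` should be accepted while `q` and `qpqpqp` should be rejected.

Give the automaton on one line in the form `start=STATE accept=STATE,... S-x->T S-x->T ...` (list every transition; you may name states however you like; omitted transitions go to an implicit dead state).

start=A accept=D A-p->A A-q->B B-p->A B-q->C C-p->D C-q->C D-p->A D-q->B

Remember how much of `qqp` the current input suffix matches. State A means no match yet; B means the last symbol is `q`; C means the last 2 symbols are `qq`; D means the last 3 symbols are `qqp`. Only D accepts. On a mismatch, fall back to the longest proper suffix that is still a prefix of `qqp`.
       p  q 
>  A   A  B 
   B   A  C 
   C   D  C 
 * D   A  B 
(> = start, * = accepting)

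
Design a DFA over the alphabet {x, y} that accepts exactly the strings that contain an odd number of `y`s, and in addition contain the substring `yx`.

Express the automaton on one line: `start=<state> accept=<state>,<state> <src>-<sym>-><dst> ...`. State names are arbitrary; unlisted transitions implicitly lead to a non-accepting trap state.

Run two small machines in parallel and take their product. The first has 2 states tracking the count of `y`s modulo 2; the second has 3 states tracking whether and how much of `yx` has been seen. A product state is a pair (one from each), accepting exactly when both do.
5 states suffice.
        x   y  
>  q0   q0  q1 
   q1   q2  q3 
 * q2   q2  q4 
   q3   q4  q1 
   q4   q4  q2 
(> = start, * = accepting)

start=q0 accept=q2 q0-x->q0 q0-y->q1 q1-x->q2 q1-y->q3 q2-x->q2 q2-y->q4 q3-x->q4 q3-y->q1 q4-x->q4 q4-y->q2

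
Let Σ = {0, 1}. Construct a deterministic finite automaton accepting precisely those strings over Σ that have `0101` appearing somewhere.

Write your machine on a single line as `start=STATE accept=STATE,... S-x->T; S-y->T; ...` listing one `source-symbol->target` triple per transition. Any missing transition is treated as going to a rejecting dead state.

start=q0; accept=q4; q0-0->q1; q0-1->q0; q1-0->q1; q1-1->q2; q2-0->q3; q2-1->q0; q3-0->q1; q3-1->q4; q4-0->q4; q4-1->q4

States q0..q3 record the length of the longest prefix of `0101` that matches the current input suffix. Reaching q4 means `0101` has been seen, and we stay there forever. Accept from q4.
        0   1  
>  q0   q1  q0 
   q1   q1  q2 
   q2   q3  q0 
   q3   q1  q4 
 * q4   q4  q4 
(> = start, * = accepting)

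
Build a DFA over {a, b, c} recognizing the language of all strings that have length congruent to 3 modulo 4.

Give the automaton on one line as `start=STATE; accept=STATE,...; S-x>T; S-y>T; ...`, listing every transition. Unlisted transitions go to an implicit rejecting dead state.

start=q0; accept=q3; q0-a>q1; q0-b>q1; q0-c>q1; q1-a>q2; q1-b>q2; q1-c>q2; q2-a>q3; q2-b>q3; q2-c>q3; q3-a>q0; q3-b>q0; q3-c>q0

Count input length modulo 4: every symbol advances one step around the cycle q0 → q1 → q2 → q3 → q0. Accept at q3.
4 states suffice.
        a   b   c  
>  q0   q1  q1  q1 
   q1   q2  q2  q2 
   q2   q3  q3  q3 
 * q3   q0  q0  q0 
(> = start, * = accepting)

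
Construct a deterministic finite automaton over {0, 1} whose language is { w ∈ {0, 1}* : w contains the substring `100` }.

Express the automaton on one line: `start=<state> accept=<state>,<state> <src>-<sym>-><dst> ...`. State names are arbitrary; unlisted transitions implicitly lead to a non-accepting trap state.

start=A accept=D A-0->A A-1->B B-0->C B-1->B C-0->D C-1->B D-0->D D-1->D

Track how much of `100` has been matched so far: state A is no progress, D is the absorbing accept state reached once `100` has occurred. Intermediate states record partial matches; on a mismatch, fall back to the longest reusable overlap.
4 states suffice.
       0  1 
>  A   A  B 
   B   C  B 
   C   D  B 
 * D   D  D 
(> = start, * = accepting)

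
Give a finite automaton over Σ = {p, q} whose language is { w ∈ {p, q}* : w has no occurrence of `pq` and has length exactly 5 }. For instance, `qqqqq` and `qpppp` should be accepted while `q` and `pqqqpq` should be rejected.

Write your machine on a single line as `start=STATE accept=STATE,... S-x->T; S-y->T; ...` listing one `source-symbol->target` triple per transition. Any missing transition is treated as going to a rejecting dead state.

start=S0; accept=S12,S14; S0-p->S1; S0-q->S2; S1-p->S3; S1-q->S4; S2-p->S3; S2-q->S5; S3-p->S6; S3-q->S7; S4-p->S7; S4-q->S7; S5-p->S6; S5-q->S8; S6-p->S9; S6-q->S10; S7-p->S10; S7-q->S10; S8-p->S9; S8-q->S11; S9-p->S12; S9-q->S13; S10-p->S13; S10-q->S13; S11-p->S12; S11-q->S14; S12-p->S15; S12-q->S16; S13-p->S16; S13-q->S16; S14-p->S15; S14-q->S17; S15-p->S15; S15-q->S16; S16-p->S16; S16-q->S16; S17-p->S15; S17-q->S17

Build one automaton per condition and run them in lockstep. The first has 3 states tracking partial matches of the forbidden pattern `pq`; the second has 7 states tracking the input length, saturating at 6. A product state is a pair (one from each), accepting exactly when both do.
          p    q  
>  S0     S1   S2 
   S1     S3   S4 
   S2     S3   S5 
   S3     S6   S7 
   S4     S7   S7 
   S5     S6   S8 
   S6     S9  S10 
   S7    S10  S10 
   S8     S9  S11 
   S9    S12  S13 
   S10   S13  S13 
   S11   S12  S14 
 * S12   S15  S16 
   S13   S16  S16 
 * S14   S15  S17 
   S15   S15  S16 
   S16   S16  S16 
   S17   S15  S17 
(> = start, * = accepting)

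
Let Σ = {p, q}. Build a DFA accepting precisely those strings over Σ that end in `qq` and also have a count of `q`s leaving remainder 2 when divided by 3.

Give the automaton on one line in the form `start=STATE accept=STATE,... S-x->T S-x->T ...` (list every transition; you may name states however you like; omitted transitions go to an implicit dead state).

Build one automaton per condition and run them in lockstep. One (3 states) tracks how much of the suffix `qq` has currently been matched; the other (3 states) tracks the count of `q`s modulo 3. Each combined state is a pair, one component from each; accept when both components accept.
9 states suffice.
        p   q  
>  S0   S0  S1 
   S1   S2  S3 
   S2   S2  S4 
 * S3   S5  S6 
   S4   S5  S6 
   S5   S5  S7 
   S6   S0  S8 
   S7   S0  S8 
   S8   S2  S3 
(> = start, * = accepting)

start=S0 accept=S3 S0-p->S0 S0-q->S1 S1-p->S2 S1-q->S3 S2-p->S2 S2-q->S4 S3-p->S5 S3-q->S6 S4-p->S5 S4-q->S6 S5-p->S5 S5-q->S7 S6-p->S0 S6-q->S8 S7-p->S0 S7-q->S8 S8-p->S2 S8-q->S3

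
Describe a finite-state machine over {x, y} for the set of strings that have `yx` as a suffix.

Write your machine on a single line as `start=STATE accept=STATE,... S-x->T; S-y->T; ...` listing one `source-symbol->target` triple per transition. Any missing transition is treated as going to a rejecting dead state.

Let each state record the length of the longest suffix of the input read so far that is also a prefix of `yx`. s1 means the last symbol is `y`; s2 means the last 2 symbols are `yx`. Accept only at s2, where the string currently ends in `yx`.
A 3-state machine:
        x   y  
>  s0   s0  s1 
   s1   s2  s1 
 * s2   s0  s1 
(> = start, * = accepting)

start=s0; accept=s2; s0-x->s0; s0-y->s1; s1-x->s2; s1-y->s1; s2-x->s0; s2-y->s1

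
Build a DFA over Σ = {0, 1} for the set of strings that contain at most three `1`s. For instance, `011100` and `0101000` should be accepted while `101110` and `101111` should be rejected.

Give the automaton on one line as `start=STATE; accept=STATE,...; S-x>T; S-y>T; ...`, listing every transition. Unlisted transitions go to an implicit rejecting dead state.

start=q0; accept=q0,q1,q2,q3; q0-0>q0; q0-1>q1; q1-0>q1; q1-1>q2; q2-0>q2; q2-1>q3; q3-0>q3; q3-1>q4; q4-0>q4; q4-1>q4

Count `1`s, saturating at 4: states q0 through q3 mean 0 through 3 `1`s seen; q4 means more than 3. Each `1` increments (capped at q4); other symbols loop. Accept from {q0, q1, q2, q3}.
A 5-state machine:
        0   1  
>* q0   q0  q1 
 * q1   q1  q2 
 * q2   q2  q3 
 * q3   q3  q4 
   q4   q4  q4 
(> = start, * = accepting)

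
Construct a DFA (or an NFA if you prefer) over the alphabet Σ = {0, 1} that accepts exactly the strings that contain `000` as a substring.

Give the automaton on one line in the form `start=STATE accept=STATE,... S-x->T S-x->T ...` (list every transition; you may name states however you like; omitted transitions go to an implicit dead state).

start=q0 accept=q3 q0-0->q1 q0-1->q0 q1-0->q2 q1-1->q0 q2-0->q3 q2-1->q0 q3-0->q3 q3-1->q3

States q0..q2 record the length of the longest prefix of `000` that matches the current input suffix. Reaching q3 means `000` has been seen, and we stay there forever. Accept from q3.
        0   1  
>  q0   q1  q0 
   q1   q2  q0 
   q2   q3  q0 
 * q3   q3  q3 
(> = start, * = accepting)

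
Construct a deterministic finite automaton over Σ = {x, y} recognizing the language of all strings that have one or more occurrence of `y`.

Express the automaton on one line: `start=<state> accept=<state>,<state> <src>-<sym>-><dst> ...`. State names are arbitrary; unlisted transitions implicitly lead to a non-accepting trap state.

start=s0 accept=s1,s2 s0-x->s0 s0-y->s1 s1-x->s1 s1-y->s2 s2-x->s2 s2-y->s2

Only the number of `y`s matters, and only up to 2. Make a chain s0 → s1 → s2 advanced by each `y` (with s2 absorbing); every other symbol self-loops. The accepting set is {s1, s2}.
A 3-state machine:
        x   y  
>  s0   s0  s1 
 * s1   s1  s2 
 * s2   s2  s2 
(> = start, * = accepting)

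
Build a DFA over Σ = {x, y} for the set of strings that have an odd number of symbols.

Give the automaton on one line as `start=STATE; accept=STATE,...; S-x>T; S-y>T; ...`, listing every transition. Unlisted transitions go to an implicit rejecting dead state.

start=A; accept=B; A-x>B; A-y>B; B-x>A; B-y>A

Only the length mod 2 matters, so use a 2-cycle: from any state, every input symbol moves to the next state, wrapping B back to A. Mark B accepting.
A 2-state machine:
       x  y 
>  A   B  B 
 * B   A  A 
(> = start, * = accepting)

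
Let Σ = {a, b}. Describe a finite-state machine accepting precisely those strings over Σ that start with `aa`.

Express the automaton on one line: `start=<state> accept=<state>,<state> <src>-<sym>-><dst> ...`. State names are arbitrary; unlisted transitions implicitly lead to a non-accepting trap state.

Walk along `aa` while the input agrees: from q0 take `a` to q1, and so on. Any deviation drops to the rejecting sink q3. Once q2 is reached the prefix is confirmed and every continuation is accepted.
        a   b  
>  q0   q1  q3 
   q1   q2  q3 
 * q2   q2  q2 
   q3   q3  q3 
(> = start, * = accepting)

start=q0 accept=q2 q0-a->q1 q0-b->q3 q1-a->q2 q1-b->q3 q2-a->q2 q2-b->q2 q3-a->q3 q3-b->q3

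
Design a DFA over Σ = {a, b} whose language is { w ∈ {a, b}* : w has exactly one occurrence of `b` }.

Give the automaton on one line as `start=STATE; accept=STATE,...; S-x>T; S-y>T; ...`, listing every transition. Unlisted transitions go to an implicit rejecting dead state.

start=q0; accept=q1; q0-a>q0; q0-b>q1; q1-a>q1; q1-b>q2; q2-a>q2; q2-b>q2

Count `b`s, saturating at 2: state q0 means no `b` yet, q1 means one `b` seen, q2 means more than one. Each `b` increments (capped at q2); other symbols loop. Accept from {q1}.
        a   b  
>  q0   q0  q1 
 * q1   q1  q2 
   q2   q2  q2 
(> = start, * = accepting)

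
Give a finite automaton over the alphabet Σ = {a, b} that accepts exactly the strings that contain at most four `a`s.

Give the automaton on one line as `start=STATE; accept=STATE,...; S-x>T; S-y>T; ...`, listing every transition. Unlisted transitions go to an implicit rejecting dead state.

Only the number of `a`s matters, and only up to 5. Make a chain q0 → q1 → q2 → q3 → q4 → q5 advanced by each `a` (with q5 absorbing); every other symbol self-loops. The accepting set is {q0, q1, q2, q3, q4}.
        a   b  
>* q0   q1  q0 
 * q1   q2  q1 
 * q2   q3  q2 
 * q3   q4  q3 
 * q4   q5  q4 
   q5   q5  q5 
(> = start, * = accepting)

start=q0; accept=q0,q1,q2,q3,q4; q0-a>q1; q0-b>q0; q1-a>q2; q1-b>q1; q2-a>q3; q2-b>q2; q3-a>q4; q3-b>q3; q4-a>q5; q4-b>q4; q5-a>q5; q5-b>q5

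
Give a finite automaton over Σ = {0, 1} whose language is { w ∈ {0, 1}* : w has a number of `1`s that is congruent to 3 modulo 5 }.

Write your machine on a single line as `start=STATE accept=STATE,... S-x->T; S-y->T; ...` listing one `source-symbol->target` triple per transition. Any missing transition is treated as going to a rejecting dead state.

The only thing that matters is how many `1`s have appeared, reduced mod 5. Use one state per residue: A for 0, …, E for 4. Reading `1` moves to the next residue; anything else stays put. D is accepting.
With 5 states:
       0  1 
>  A   A  B 
   B   B  C 
   C   C  D 
 * D   D  E 
   E   E  A 
(> = start, * = accepting)

start=A; accept=D; A-0->A; A-1->B; B-0->B; B-1->C; C-0->C; C-1->D; D-0->D; D-1->E; E-0->E; E-1->A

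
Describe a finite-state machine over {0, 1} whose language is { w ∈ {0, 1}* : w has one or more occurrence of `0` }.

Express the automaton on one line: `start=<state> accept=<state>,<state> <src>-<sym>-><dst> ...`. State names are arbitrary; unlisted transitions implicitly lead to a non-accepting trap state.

start=A accept=B,C A-0->B A-1->A B-0->C B-1->B C-0->C C-1->C

Only the number of `0`s matters, and only up to 2. Make a chain A → B → C advanced by each `0` (with C absorbing); every other symbol self-loops. The accepting set is {B, C}.
With 3 states:
       0  1 
>  A   B  A 
 * B   C  B 
 * C   C  C 
(> = start, * = accepting)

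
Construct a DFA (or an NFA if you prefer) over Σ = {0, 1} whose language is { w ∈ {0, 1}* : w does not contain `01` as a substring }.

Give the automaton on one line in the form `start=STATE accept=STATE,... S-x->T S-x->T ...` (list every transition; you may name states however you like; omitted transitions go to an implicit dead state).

start=q0 accept=q0,q1 q0-0->q1 q0-1->q0 q1-0->q1 q1-1->q2 q2-0->q2 q2-1->q2

This is the complement of 'contains `01`'. Use the same substring-matching states — q0 through q2 holding how much of `01` has just been matched — but flip the accepting set: everything except the trap q2 accepts.
With 3 states:
        0   1  
>* q0   q1  q0 
 * q1   q1  q2 
   q2   q2  q2 
(> = start, * = accepting)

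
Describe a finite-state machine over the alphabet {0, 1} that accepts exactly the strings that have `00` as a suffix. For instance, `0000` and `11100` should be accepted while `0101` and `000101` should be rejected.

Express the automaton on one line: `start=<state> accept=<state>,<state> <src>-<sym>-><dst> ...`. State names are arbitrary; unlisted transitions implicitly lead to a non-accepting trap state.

Remember how much of `00` the current input suffix matches. State q0 means no match yet; q1 means the last symbol is `0`; q2 means the last 2 symbols are `00`. Only q2 accepts. On a mismatch, fall back to the longest proper suffix that is still a prefix of `00`.
With 3 states:
        0   1  
>  q0   q1  q0 
   q1   q2  q0 
 * q2   q2  q0 
(> = start, * = accepting)

start=q0 accept=q2 q0-0->q1 q0-1->q0 q1-0->q2 q1-1->q0 q2-0->q2 q2-1->q0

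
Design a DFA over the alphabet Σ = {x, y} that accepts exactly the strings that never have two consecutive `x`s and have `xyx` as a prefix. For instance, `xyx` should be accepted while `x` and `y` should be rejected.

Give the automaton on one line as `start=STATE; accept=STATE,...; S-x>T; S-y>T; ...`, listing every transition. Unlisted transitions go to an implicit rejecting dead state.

start=A; accept=E,F; A-x>B; A-y>C; B-x>C; B-y>D; C-x>C; C-y>C; D-x>E; D-y>C; E-x>C; E-y>F; F-x>E; F-y>F

Build one automaton per condition and run them in lockstep. One (3 states) tracks partial matches of the forbidden pattern `xx`; the other (5 states) tracks whether the input so far still matches the prefix `xyx`. Each combined state is a pair, one component from each; accept when both components accept. After merging equivalent states the machine shrinks.
       x  y 
>  A   B  C 
   B   C  D 
   C   C  C 
   D   E  C 
 * E   C  F 
 * F   E  F 
(> = start, * = accepting)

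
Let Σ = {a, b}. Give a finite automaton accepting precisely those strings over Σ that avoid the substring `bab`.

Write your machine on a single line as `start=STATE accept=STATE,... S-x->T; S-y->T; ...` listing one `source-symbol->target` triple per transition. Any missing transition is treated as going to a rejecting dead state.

This is the complement of 'contains `bab`'. Use the same substring-matching states — s0 through s3 holding how much of `bab` has just been matched — but flip the accepting set: everything except the trap s3 accepts.
        a   b  
>* s0   s0  s1 
 * s1   s2  s1 
 * s2   s0  s3 
   s3   s3  s3 
(> = start, * = accepting)

start=s0; accept=s0,s1,s2; s0-a->s0; s0-b->s1; s1-a->s2; s1-b->s1; s2-a->s0; s2-b->s3; s3-a->s3; s3-b->s3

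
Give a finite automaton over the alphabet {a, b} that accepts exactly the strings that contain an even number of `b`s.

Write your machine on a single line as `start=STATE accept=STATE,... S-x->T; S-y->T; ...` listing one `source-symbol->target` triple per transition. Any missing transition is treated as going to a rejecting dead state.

The only thing that matters is how many `b`s have appeared, reduced mod 2. Use one state per residue: q0 for 0, …, q1 for 1. Reading `b` moves to the next residue; anything else stays put. q0 is accepting.
2 states suffice.
        a   b  
>* q0   q0  q1 
   q1   q1  q0 
(> = start, * = accepting)

start=q0; accept=q0; q0-a->q0; q0-b->q1; q1-a->q1; q1-b->q0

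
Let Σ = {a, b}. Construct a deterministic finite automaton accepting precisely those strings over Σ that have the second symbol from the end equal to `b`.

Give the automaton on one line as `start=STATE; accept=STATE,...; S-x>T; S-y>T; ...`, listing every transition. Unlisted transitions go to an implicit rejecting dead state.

start=s0; accept=s5,s6; s0-a>s1; s0-b>s2; s1-a>s3; s1-b>s4; s2-a>s5; s2-b>s6; s3-a>s3; s3-b>s4; s4-a>s5; s4-b>s6; s5-a>s3; s5-b>s4; s6-a>s5; s6-b>s6

A DFA must remember the last 2 symbols (since which symbol is second-to-last isn't known until the input ends). Use one state per possible window of the last ≤2 symbols; accept from those whose window starts with `b`.
A 7-state machine:
        a   b  
>  s0   s1  s2 
   s1   s3  s4 
   s2   s5  s6 
   s3   s3  s4 
   s4   s5  s6 
 * s5   s3  s4 
 * s6   s5  s6 
(> = start, * = accepting)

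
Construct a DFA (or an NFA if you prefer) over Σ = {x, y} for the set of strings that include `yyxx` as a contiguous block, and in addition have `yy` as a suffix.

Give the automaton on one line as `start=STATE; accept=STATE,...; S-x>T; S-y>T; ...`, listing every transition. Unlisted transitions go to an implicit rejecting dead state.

start=q0; accept=q6; q0-x>q0; q0-y>q1; q1-x>q0; q1-y>q2; q2-x>q3; q2-y>q2; q3-x>q4; q3-y>q1; q4-x>q4; q4-y>q5; q5-x>q4; q5-y>q6; q6-x>q4; q6-y>q6

Run two small machines in parallel and take their product. The first has 5 states tracking whether and how much of `yyxx` has been seen; the second has 3 states tracking how much of the suffix `yy` has currently been matched. A product state is a pair (one from each), accepting exactly when both do.
With 7 states:
        x   y  
>  q0   q0  q1 
   q1   q0  q2 
   q2   q3  q2 
   q3   q4  q1 
   q4   q4  q5 
   q5   q4  q6 
 * q6   q4  q6 
(> = start, * = accepting)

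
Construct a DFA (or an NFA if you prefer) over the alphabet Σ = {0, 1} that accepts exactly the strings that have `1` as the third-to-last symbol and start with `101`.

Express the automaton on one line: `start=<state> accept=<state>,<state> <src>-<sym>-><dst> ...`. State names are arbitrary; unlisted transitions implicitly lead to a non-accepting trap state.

start=S0 accept=S4,S7,S8,S9 S0-0->S1 S0-1->S2 S1-0->S1 S1-1->S1 S2-0->S3 S2-1->S1 S3-0->S1 S3-1->S4 S4-0->S5 S4-1->S6 S5-0->S7 S5-1->S4 S6-0->S8 S6-1->S9 S7-0->S10 S7-1->S11 S8-0->S7 S8-1->S4 S9-0->S8 S9-1->S9 S10-0->S10 S10-1->S11 S11-0->S5 S11-1->S6

Run two small machines in parallel and take their product. The first has 15 states tracking the last 3 symbols read; the second has 5 states tracking whether the input so far still matches the prefix `101`. A product state is a pair (one from each), accepting exactly when both do. After merging equivalent states the machine shrinks.
12 states suffice.
          0    1  
>  S0     S1   S2 
   S1     S1   S1 
   S2     S3   S1 
   S3     S1   S4 
 * S4     S5   S6 
   S5     S7   S4 
   S6     S8   S9 
 * S7    S10  S11 
 * S8     S7   S4 
 * S9     S8   S9 
   S10   S10  S11 
   S11    S5   S6 
(> = start, * = accepting)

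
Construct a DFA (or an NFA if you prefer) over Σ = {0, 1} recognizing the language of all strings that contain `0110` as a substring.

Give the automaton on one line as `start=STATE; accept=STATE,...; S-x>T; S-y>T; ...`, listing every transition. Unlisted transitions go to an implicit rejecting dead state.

Track how much of `0110` has been matched so far: state q0 is no progress, q4 is the absorbing accept state reached once `0110` has occurred. Intermediate states record partial matches; on a mismatch, fall back to the longest reusable overlap.
        0   1  
>  q0   q1  q0 
   q1   q1  q2 
   q2   q1  q3 
   q3   q4  q0 
 * q4   q4  q4 
(> = start, * = accepting)

start=q0; accept=q4; q0-0>q1; q0-1>q0; q1-0>q1; q1-1>q2; q2-0>q1; q2-1>q3; q3-0>q4; q3-1>q0; q4-0>q4; q4-1>q4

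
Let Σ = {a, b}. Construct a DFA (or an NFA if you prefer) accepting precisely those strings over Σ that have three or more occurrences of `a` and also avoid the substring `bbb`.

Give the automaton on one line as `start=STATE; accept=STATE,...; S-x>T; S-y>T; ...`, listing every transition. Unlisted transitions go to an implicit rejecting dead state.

start=q0; accept=q6,q10,q12; q0-a>q1; q0-b>q2; q1-a>q3; q1-b>q4; q2-a>q1; q2-b>q5; q3-a>q6; q3-b>q7; q4-a>q3; q4-b>q8; q5-a>q1; q5-b>q9; q6-a>q6; q6-b>q10; q7-a>q6; q7-b>q11; q8-a>q3; q8-b>q9; q9-a>q9; q9-b>q9; q10-a>q6; q10-b>q12; q11-a>q6; q11-b>q9; q12-a>q6; q12-b>q9

Handle the two conditions separately and then intersect. The first has 5 states tracking the count of `a`s, saturating at 4; the second has 4 states tracking partial matches of the forbidden pattern `bbb`. A product state is a pair (one from each), accepting exactly when both do. Minimizing collapses redundant product states.
13 states suffice.
          a    b  
>  q0     q1   q2 
   q1     q3   q4 
   q2     q1   q5 
   q3     q6   q7 
   q4     q3   q8 
   q5     q1   q9 
 * q6     q6  q10 
   q7     q6  q11 
   q8     q3   q9 
   q9     q9   q9 
 * q10    q6  q12 
   q11    q6   q9 
 * q12    q6   q9 
(> = start, * = accepting)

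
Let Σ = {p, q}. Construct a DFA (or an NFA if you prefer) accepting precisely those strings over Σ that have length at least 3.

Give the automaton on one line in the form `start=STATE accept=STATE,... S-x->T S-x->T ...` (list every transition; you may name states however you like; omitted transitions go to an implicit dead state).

We only need to distinguish lengths 0, 1, …, 3, and '>3'. Chain S0 → S1 → S2 → S3 → S4 on every symbol, with S4 looping. Accepting states: {S3, S4}.
5 states suffice.
        p   q  
>  S0   S1  S1 
   S1   S2  S2 
   S2   S3  S3 
 * S3   S4  S4 
 * S4   S4  S4 
(> = start, * = accepting)

start=S0 accept=S3,S4 S0-p->S1 S0-q->S1 S1-p->S2 S1-q->S2 S2-p->S3 S2-q->S3 S3-p->S4 S3-q->S4 S4-p->S4 S4-q->S4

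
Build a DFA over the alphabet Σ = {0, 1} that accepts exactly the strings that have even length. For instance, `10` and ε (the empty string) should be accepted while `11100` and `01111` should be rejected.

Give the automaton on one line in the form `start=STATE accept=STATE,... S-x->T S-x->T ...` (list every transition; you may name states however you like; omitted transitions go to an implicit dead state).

start=q0 accept=q0 q0-0->q1 q0-1->q1 q1-0->q0 q1-1->q0

Count input length modulo 2: every symbol advances one step around the cycle q0 → q1 → q0. Accept at q0.
A 2-state machine:
        0   1  
>* q0   q1  q1 
   q1   q0  q0 
(> = start, * = accepting)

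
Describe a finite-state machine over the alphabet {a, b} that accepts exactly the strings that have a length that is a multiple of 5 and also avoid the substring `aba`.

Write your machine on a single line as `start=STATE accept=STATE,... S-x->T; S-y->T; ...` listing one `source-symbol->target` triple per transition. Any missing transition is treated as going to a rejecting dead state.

Run two small machines in parallel and take their product. The first has 5 states tracking the input length modulo 5; the second has 4 states tracking partial matches of the forbidden pattern `aba`. A product state is a pair (one from each), accepting exactly when both do. Minimizing collapses redundant product states.
16 states suffice.
          a    b  
>* s0     s1   s2 
   s1     s3   s4 
   s2     s3   s5 
   s3     s6   s7 
   s4     s8   s9 
   s5     s6   s9 
   s6    s10  s11 
   s7     s8  s12 
   s8     s8   s8 
   s9    s10  s12 
   s10   s13  s14 
   s11    s8   s0 
   s12   s13   s0 
 * s13    s1  s15 
 * s14    s8   s2 
   s15    s8   s5 
(> = start, * = accepting)

start=s0; accept=s0,s13,s14; s0-a->s1; s0-b->s2; s1-a->s3; s1-b->s4; s2-a->s3; s2-b->s5; s3-a->s6; s3-b->s7; s4-a->s8; s4-b->s9; s5-a->s6; s5-b->s9; s6-a->s10; s6-b->s11; s7-a->s8; s7-b->s12; s8-a->s8; s8-b->s8; s9-a->s10; s9-b->s12; s10-a->s13; s10-b->s14; s11-a->s8; s11-b->s0; s12-a->s13; s12-b->s0; s13-a->s1; s13-b->s15; s14-a->s8; s14-b->s2; s15-a->s8; s15-b->s5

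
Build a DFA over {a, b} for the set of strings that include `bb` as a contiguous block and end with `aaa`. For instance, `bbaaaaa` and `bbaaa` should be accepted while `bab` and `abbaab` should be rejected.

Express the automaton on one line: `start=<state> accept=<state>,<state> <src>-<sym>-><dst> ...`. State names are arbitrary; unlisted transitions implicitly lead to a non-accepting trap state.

start=q0 accept=q8 q0-a->q1 q0-b->q2 q1-a->q3 q1-b->q2 q2-a->q1 q2-b->q4 q3-a->q5 q3-b->q2 q4-a->q6 q4-b->q4 q5-a->q5 q5-b->q2 q6-a->q7 q6-b->q4 q7-a->q8 q7-b->q4 q8-a->q8 q8-b->q4

Handle the two conditions separately and then intersect. The first has 3 states tracking whether and how much of `bb` has been seen; the second has 4 states tracking how much of the suffix `aaa` has currently been matched. A product state is a pair (one from each), accepting exactly when both do.
        a   b  
>  q0   q1  q2 
   q1   q3  q2 
   q2   q1  q4 
   q3   q5  q2 
   q4   q6  q4 
   q5   q5  q2 
   q6   q7  q4 
   q7   q8  q4 
 * q8   q8  q4 
(> = start, * = accepting)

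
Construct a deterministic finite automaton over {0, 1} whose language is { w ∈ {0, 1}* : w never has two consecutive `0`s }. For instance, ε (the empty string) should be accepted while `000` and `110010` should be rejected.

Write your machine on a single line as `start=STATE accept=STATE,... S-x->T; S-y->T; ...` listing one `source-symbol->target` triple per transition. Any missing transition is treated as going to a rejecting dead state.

start=q0; accept=q0,q1; q0-0->q1; q0-1->q0; q1-0->q2; q1-1->q0; q2-0->q2; q2-1->q2

This is the complement of 'contains `00`'. Use the same substring-matching states — q0 through q2 holding how much of `00` has just been matched — but flip the accepting set: everything except the trap q2 accepts.
With 3 states:
        0   1  
>* q0   q1  q0 
 * q1   q2  q0 
   q2   q2  q2 
(> = start, * = accepting)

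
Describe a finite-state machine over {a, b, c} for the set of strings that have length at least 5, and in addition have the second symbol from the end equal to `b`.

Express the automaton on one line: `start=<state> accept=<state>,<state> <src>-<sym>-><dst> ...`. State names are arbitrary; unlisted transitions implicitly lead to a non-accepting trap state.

start=s0 accept=s5,s6 s0-a->s1 s0-b->s1 s0-c->s1 s1-a->s2 s1-b->s2 s1-c->s2 s2-a->s3 s2-b->s3 s2-c->s3 s3-a->s3 s3-b->s4 s3-c->s3 s4-a->s5 s4-b->s6 s4-c->s5 s5-a->s3 s5-b->s4 s5-c->s3 s6-a->s5 s6-b->s6 s6-c->s5

Run two small machines in parallel and take their product. The first has 7 states tracking the input length, saturating at 6; the second has 13 states tracking the last 2 symbols read. A product state is a pair (one from each), accepting exactly when both do. Minimizing collapses redundant product states.
With 7 states:
        a   b   c  
>  s0   s1  s1  s1 
   s1   s2  s2  s2 
   s2   s3  s3  s3 
   s3   s3  s4  s3 
   s4   s5  s6  s5 
 * s5   s3  s4  s3 
 * s6   s5  s6  s5 
(> = start, * = accepting)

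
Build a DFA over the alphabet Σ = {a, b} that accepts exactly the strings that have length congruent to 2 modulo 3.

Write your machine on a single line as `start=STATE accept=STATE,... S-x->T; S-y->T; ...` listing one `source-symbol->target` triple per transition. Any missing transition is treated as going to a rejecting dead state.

Only the length mod 3 matters, so use a 3-cycle: from any state, every input symbol moves to the next state, wrapping s2 back to s0. Mark s2 accepting.
A 3-state machine:
        a   b  
>  s0   s1  s1 
   s1   s2  s2 
 * s2   s0  s0 
(> = start, * = accepting)

start=s0; accept=s2; s0-a->s1; s0-b->s1; s1-a->s2; s1-b->s2; s2-a->s0; s2-b->s0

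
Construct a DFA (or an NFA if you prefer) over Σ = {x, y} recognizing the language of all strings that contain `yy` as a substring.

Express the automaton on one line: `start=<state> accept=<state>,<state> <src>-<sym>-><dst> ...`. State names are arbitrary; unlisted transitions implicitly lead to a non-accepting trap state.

States q0..q1 record the length of the longest prefix of `yy` that matches the current input suffix. Reaching q2 means `yy` has been seen, and we stay there forever. Accept from q2.
        x   y  
>  q0   q0  q1 
   q1   q0  q2 
 * q2   q2  q2 
(> = start, * = accepting)

start=q0 accept=q2 q0-x->q0 q0-y->q1 q1-x->q0 q1-y->q2 q2-x->q2 q2-y->q2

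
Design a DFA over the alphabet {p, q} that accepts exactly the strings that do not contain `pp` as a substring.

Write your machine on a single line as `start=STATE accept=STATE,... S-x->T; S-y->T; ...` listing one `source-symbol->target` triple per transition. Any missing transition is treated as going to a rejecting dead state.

start=S0; accept=S0,S1; S0-p->S1; S0-q->S0; S1-p->S2; S1-q->S0; S2-p->S2; S2-q->S2

This is the complement of 'contains `pp`'. Use the same substring-matching states — S0 through S2 holding how much of `pp` has just been matched — but flip the accepting set: everything except the trap S2 accepts.
With 3 states:
        p   q  
>* S0   S1  S0 
 * S1   S2  S0 
   S2   S2  S2 
(> = start, * = accepting)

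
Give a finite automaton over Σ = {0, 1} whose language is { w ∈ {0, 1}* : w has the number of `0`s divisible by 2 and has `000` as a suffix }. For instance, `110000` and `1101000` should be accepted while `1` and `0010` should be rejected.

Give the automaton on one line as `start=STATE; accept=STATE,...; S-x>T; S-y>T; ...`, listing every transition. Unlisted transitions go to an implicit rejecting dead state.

start=q0; accept=q4; q0-0>q1; q0-1>q0; q1-0>q2; q1-1>q1; q2-0>q3; q2-1>q0; q3-0>q4; q3-1>q1; q4-0>q3; q4-1>q0

Build one automaton per condition and run them in lockstep. One (2 states) tracks the count of `0`s modulo 2; the other (4 states) tracks how much of the suffix `000` has currently been matched. Each combined state is a pair, one component from each; accept when both components accept. Minimizing collapses redundant product states.
A 5-state machine:
        0   1  
>  q0   q1  q0 
   q1   q2  q1 
   q2   q3  q0 
   q3   q4  q1 
 * q4   q3  q0 
(> = start, * = accepting)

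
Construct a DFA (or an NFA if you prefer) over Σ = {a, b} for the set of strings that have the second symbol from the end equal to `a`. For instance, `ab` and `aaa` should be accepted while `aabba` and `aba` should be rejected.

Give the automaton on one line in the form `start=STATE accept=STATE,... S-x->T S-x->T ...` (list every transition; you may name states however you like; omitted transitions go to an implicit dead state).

start=q0 accept=q3,q4 q0-a->q1 q0-b->q2 q1-a->q3 q1-b->q4 q2-a->q5 q2-b->q6 q3-a->q3 q3-b->q4 q4-a->q5 q4-b->q6 q5-a->q3 q5-b->q4 q6-a->q5 q6-b->q6

Because acceptance depends on a position counted from the end, the machine has to buffer the most recent 2 symbols. Make each state the string of the last up-to-2 symbols read; on input `x` shift the window left and append `x`. Accept when the buffered window has length 2 and begins with `a`.
A 7-state machine:
        a   b  
>  q0   q1  q2 
   q1   q3  q4 
   q2   q5  q6 
 * q3   q3  q4 
 * q4   q5  q6 
   q5   q3  q4 
   q6   q5  q6 
(> = start, * = accepting)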